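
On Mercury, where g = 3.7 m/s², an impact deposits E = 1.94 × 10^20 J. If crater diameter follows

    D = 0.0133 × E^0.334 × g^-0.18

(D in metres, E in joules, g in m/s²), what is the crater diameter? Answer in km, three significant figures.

E^0.334 = (1.94 × 10^20)^0.334 = 5.972 × 10^6
g^-0.18 = 3.7^-0.18 = 0.7902
D = 0.0133 × 5.972 × 10^6 × 0.7902 = 62764 m
   = 62.76 km

D ≈ 62.8 km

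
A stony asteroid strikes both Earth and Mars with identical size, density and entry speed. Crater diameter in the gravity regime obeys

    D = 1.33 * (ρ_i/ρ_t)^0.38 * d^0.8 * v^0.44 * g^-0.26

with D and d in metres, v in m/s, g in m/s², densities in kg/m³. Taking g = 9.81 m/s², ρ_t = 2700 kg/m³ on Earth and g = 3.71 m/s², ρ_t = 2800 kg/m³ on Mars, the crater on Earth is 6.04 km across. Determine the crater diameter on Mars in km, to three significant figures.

The impactor-only factors (d, v, ρ_i) cancel in the ratio, leaving D_Mars/D_Earth = (g_Mars/g_Earth)^-0.26 · (ρ_t,Earth/ρ_t,Mars)^0.38.
(3.71/9.81)^-0.26 = 0.3782^-0.26 = 1.288
(2700/2800)^0.38 = 0.9643^0.38 = 0.9863
Ratio = 1.288 × 0.9863 = 1.270
D_Mars = 1.270 × 6.04 km = 7.67 km

D ≈ 7.67 km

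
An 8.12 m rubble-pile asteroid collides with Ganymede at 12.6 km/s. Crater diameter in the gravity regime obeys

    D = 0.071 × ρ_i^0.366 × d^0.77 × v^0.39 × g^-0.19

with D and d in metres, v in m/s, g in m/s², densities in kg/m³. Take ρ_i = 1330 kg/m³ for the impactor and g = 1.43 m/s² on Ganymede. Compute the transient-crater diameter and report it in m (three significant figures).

In SI units: v = 12600 m/s.
ρ_i^0.366 = 1330^0.366 = 13.91
d^0.77 = 8.12^0.77 = 5.016
v^0.39 = 12600^0.39 = 39.73
g^-0.19 = 1.43^-0.19 = 0.9343
D = 0.071 × 13.91 × 5.016 × 39.73 × 0.9343 = 183.9 m

D ≈ 184 m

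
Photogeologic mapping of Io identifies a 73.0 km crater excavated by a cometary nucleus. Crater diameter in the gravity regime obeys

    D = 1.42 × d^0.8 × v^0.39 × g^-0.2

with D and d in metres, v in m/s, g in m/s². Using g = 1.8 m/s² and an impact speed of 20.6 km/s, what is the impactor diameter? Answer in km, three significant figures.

Rearranging for d: d = [D / (1.42 · 20600^0.39 · 1.8^-0.2)]^(1/0.8).
D = 73000 m.
20600^0.39 = 48.13
1.8^-0.2 = 0.8891
Denominator = 1.42 × 48.13 × 0.8891 = 60.77
D / 60.77 = 73000 / 60.77 = 1201
d = 1201^(1/0.8) = 1201^1.25 = 7070 m

d ≈ 7.07 km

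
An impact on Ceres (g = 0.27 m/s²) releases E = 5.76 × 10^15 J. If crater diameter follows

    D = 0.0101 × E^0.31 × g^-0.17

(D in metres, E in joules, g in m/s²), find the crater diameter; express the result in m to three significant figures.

D ≈ 970 m

E^0.31 = (5.76 × 10^15)^0.31 = 7.687 × 10^4
g^-0.17 = 0.27^-0.17 = 1.249
D = 0.0101 × 7.687 × 10^4 × 1.249 = 969.7 m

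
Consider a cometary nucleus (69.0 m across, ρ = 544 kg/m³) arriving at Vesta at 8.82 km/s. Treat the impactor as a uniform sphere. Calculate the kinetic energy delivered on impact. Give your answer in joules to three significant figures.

v = 8820 m/s.
Mass m = (π/6) ρ d³ = (π/6) × 544 × (69)³ = 9.357 × 10^7 kg
E = ½ m v² = 0.5 × 9.357 × 10^7 × (8820)² = 3.640 × 10^15 J

E ≈ 3.64 × 10^15 J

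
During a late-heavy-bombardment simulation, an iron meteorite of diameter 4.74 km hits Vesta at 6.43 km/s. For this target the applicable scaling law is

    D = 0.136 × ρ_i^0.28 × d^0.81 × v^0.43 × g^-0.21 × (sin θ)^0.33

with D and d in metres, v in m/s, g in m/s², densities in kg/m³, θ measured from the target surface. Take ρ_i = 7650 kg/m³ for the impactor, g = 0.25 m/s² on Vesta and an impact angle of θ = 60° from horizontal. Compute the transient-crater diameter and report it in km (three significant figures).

D ≈ 87.4 km

In SI units: d = 4740 m, v = 6430 m/s.
ρ_i^0.28 = 7650^0.28 = 12.23
d^0.81 = 4740^0.81 = 949.2
v^0.43 = 6430^0.43 = 43.40
g^-0.21 = 0.25^-0.21 = 1.338
(sin 60°)^0.33 = 0.8660^0.33 = 0.9536
D = 0.136 × 12.23 × 949.2 × 43.40 × 1.338 × 0.9536 = 87425 m
   = 87.42 km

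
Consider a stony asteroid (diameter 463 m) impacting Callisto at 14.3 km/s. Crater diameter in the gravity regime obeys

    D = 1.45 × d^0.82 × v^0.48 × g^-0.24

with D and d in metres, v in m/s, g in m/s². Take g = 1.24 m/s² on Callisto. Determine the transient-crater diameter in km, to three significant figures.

D ≈ 20.9 km

In SI units: v = 14300 m/s.
d^0.82 = 463^0.82 = 153.4
v^0.48 = 14300^0.48 = 98.76
g^-0.24 = 1.24^-0.24 = 0.9497
D = 1.45 × 153.4 × 98.76 × 0.9497 = 20862 m
   = 20.86 km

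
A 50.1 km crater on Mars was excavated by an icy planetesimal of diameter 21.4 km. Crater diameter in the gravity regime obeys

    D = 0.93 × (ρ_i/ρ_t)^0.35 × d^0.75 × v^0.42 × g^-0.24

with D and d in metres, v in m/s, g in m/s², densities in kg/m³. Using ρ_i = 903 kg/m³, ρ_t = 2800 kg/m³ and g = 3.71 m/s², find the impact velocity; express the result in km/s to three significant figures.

Rearranging for v: v = [D / (0.93 · (903/2800)^0.35 · 21400^0.75 · 3.71^-0.24)]^(1/0.42).
D = 50100 m.
(903/2800)^0.35 = 0.6730
21400^0.75 = 1769
3.71^-0.24 = 0.7300
Denominator = 0.93 × 0.6730 × 1769 × 0.7300 = 808.3
D / 808.3 = 50100 / 808.3 = 61.98
v = 61.98^(1/0.42) = 61.98^2.381 = 18508 m/s

v ≈ 18.5 km/s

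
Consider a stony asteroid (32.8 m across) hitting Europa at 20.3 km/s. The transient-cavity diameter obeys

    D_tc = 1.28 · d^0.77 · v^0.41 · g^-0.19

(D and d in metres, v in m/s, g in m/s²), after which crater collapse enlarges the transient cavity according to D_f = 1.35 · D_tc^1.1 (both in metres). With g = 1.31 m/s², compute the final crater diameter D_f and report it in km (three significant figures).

D_f ≈ 2.82 km

v = 20300 m/s.
d^0.77 = 32.8^0.77 = 14.70
v^0.41 = 20300^0.41 = 58.35
g^-0.19 = 1.31^-0.19 = 0.9500
D_tc = 1.28 × 14.70 × 58.35 × 0.9500 = 1043 m
D_f = 1.35 × (1043)^1.1 = 2821 m
     = 2.821 km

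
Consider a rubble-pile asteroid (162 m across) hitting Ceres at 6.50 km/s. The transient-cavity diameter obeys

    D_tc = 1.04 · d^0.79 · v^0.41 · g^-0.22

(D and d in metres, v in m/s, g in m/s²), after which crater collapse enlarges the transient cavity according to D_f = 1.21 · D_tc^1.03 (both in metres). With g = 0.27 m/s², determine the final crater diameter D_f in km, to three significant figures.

D_f ≈ 4.34 km

v = 6500 m/s.
d^0.79 = 162^0.79 = 55.66
v^0.41 = 6500^0.41 = 36.58
g^-0.22 = 0.27^-0.22 = 1.334
D_tc = 1.04 × 55.66 × 36.58 × 1.334 = 2825 m
D_f = 1.21 × (2825)^1.03 = 4338 m
     = 4.338 km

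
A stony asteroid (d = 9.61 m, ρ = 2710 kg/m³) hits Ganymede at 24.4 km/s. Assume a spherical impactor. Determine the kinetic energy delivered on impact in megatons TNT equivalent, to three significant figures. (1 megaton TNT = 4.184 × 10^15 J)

E ≈ 0.0896 Mt TNT

v = 24400 m/s.
Mass m = (π/6) ρ d³ = (π/6) × 2710 × (9.61)³ = 1.259 × 10^6 kg
E = ½ m v² = 0.5 × 1.259 × 10^6 × (24400)² = 3.748 × 10^14 J
   = 3.748 × 10^14 / 4.184×10^15 = 0.08958 Mt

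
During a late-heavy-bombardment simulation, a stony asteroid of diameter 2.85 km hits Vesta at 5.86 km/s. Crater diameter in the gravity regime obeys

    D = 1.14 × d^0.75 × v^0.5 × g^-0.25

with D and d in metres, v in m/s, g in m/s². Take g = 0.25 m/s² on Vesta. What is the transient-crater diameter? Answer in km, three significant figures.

D ≈ 48.1 km

In SI units: d = 2850 m, v = 5860 m/s.
d^0.75 = 2850^0.75 = 390.1
v^0.5 = 5860^0.5 = 76.55
g^-0.25 = 0.25^-0.25 = 1.414
D = 1.14 × 390.1 × 76.55 × 1.414 = 48137 m
   = 48.14 km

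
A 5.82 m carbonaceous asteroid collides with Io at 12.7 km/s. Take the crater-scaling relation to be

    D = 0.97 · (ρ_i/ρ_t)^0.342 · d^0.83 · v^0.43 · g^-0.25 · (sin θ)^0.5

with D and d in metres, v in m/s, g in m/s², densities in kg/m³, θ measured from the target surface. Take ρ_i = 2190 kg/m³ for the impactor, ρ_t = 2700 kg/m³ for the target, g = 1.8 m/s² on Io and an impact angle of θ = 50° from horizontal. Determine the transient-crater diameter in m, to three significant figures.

D ≈ 171 m

In SI units: v = 12700 m/s.
(ρ_i/ρ_t)^0.342 = (2190/2700)^0.342 = 0.9309
d^0.83 = 5.82^0.83 = 4.314
v^0.43 = 12700^0.43 = 58.16
g^-0.25 = 1.8^-0.25 = 0.8633
(sin 50°)^0.5 = 0.7660^0.5 = 0.8752
D = 0.97 × 0.9309 × 4.314 × 58.16 × 0.8633 × 0.8752 = 171.2 m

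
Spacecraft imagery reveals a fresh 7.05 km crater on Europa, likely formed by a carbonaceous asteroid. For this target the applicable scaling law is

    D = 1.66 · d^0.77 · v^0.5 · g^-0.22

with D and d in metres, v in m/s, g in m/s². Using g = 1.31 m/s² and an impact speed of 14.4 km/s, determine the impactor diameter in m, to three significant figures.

Rearranging for d: d = [D / (1.66 · 14400^0.5 · 1.31^-0.22)]^(1/0.77).
D = 7050 m.
14400^0.5 = 120.0
1.31^-0.22 = 0.9423
Denominator = 1.66 × 120.0 × 0.9423 = 187.7
D / 187.7 = 7050 / 187.7 = 37.56
d = 37.56^(1/0.77) = 37.56^1.2987 = 110.9 m

d ≈ 111 m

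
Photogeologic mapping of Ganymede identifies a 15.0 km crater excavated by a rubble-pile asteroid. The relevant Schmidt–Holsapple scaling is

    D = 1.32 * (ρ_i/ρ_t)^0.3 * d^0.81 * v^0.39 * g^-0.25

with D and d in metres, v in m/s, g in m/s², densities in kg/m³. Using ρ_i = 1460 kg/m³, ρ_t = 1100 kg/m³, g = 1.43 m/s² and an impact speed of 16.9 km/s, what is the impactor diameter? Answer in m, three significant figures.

Rearranging for d: d = [D / (1.32 · (1460/1100)^0.3 · 16900^0.39 · 1.43^-0.25)]^(1/0.81).
D = 15000 m.
(1460/1100)^0.3 = 1.089
16900^0.39 = 44.55
1.43^-0.25 = 0.9145
Denominator = 1.32 × 1.089 × 44.55 × 0.9145 = 58.56
D / 58.56 = 15000 / 58.56 = 256.1
d = 256.1^(1/0.81) = 256.1^1.2346 = 940.6 m

d ≈ 941 m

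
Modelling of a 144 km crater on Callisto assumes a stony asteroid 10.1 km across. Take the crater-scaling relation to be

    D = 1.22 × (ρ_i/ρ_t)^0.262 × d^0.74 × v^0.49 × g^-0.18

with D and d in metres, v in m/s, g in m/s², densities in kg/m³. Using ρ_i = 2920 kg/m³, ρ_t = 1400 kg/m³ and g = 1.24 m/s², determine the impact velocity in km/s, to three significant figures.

Rearranging for v: v = [D / (1.22 · (2920/1400)^0.262 · 10100^0.74 · 1.24^-0.18)]^(1/0.49).
D = 144000 m.
(2920/1400)^0.262 = 1.212
10100^0.74 = 918.8
1.24^-0.18 = 0.9620
Denominator = 1.22 × 1.212 × 918.8 × 0.9620 = 1307
D / 1307 = 144000 / 1307 = 110.2
v = 110.2^(1/0.49) = 110.2^2.0408 = 14712 m/s

v ≈ 14.7 km/s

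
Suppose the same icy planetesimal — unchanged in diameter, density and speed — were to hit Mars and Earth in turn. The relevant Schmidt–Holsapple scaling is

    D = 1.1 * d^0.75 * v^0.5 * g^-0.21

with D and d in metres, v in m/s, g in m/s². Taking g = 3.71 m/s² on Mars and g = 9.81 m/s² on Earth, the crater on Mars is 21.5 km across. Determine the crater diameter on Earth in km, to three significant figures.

All impactor-dependent factors cancel in the ratio, leaving D_Earth/D_Mars = (g_Earth/g_Mars)^-0.21.
(9.81/3.71)^-0.21 = 2.644^-0.21 = 0.8153
D_Earth = 0.8153 × 21.5 km = 17.5 km

D ≈ 17.5 km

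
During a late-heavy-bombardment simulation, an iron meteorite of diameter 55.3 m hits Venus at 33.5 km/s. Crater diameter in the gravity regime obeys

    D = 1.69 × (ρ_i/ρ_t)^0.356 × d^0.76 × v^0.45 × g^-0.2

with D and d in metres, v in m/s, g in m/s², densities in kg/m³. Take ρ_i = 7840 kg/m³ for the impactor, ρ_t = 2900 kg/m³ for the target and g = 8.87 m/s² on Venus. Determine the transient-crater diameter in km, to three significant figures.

In SI units: v = 33500 m/s.
(ρ_i/ρ_t)^0.356 = (7840/2900)^0.356 = 1.425
d^0.76 = 55.3^0.76 = 21.11
v^0.45 = 33500^0.45 = 108.7
g^-0.2 = 8.87^-0.2 = 0.6463
D = 1.69 × 1.425 × 21.11 × 108.7 × 0.6463 = 3572 m
   = 3.572 km

D ≈ 3.57 km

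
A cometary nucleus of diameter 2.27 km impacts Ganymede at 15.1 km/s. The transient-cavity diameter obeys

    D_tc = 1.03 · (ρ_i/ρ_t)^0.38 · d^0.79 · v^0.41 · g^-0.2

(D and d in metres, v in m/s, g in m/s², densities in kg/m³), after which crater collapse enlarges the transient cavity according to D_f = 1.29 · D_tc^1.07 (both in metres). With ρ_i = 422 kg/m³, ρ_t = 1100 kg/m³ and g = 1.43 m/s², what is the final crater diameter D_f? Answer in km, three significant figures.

D_f ≈ 39.1 km

In SI: d = 2270 m, v = 15100 m/s.
(ρ_i/ρ_t)^0.38 = (422/1100)^0.38 = 0.6948
d^0.79 = 2270^0.79 = 448.0
v^0.41 = 15100^0.41 = 51.69
g^-0.2 = 1.43^-0.2 = 0.9310
D_tc = 1.03 × 0.6948 × 448.0 × 51.69 × 0.9310 = 15430 m
D_f = 1.29 × (15430)^1.07 = 39097 m
     = 39.10 km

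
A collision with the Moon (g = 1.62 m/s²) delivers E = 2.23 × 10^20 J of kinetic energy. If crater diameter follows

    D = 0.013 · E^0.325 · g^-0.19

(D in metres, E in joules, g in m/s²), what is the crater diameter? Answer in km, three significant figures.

E^0.325 = (2.23 × 10^20)^0.325 = 4.104 × 10^6
g^-0.19 = 1.62^-0.19 = 0.9124
D = 0.013 × 4.104 × 10^6 × 0.9124 = 48678 m
   = 48.68 km

D ≈ 48.7 km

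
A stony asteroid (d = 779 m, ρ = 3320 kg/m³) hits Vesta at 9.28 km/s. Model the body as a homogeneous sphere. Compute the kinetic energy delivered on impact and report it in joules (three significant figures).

E ≈ 3.54 × 10^19 J

v = 9280 m/s.
Mass m = (π/6) ρ d³ = (π/6) × 3320 × (779)³ = 8.218 × 10^11 kg
E = ½ m v² = 0.5 × 8.218 × 10^11 × (9280)² = 3.539 × 10^19 J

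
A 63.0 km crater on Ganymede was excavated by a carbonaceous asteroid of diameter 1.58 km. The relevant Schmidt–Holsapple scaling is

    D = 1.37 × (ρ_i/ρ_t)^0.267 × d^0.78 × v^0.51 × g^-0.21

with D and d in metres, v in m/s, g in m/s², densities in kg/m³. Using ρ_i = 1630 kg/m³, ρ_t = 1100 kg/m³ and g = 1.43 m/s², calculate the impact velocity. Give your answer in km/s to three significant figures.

Rearranging for v: v = [D / (1.37 · (1630/1100)^0.267 · 1580^0.78 · 1.43^-0.21)]^(1/0.51).
D = 63000 m.
(1630/1100)^0.267 = 1.111
1580^0.78 = 312.6
1.43^-0.21 = 0.9276
Denominator = 1.37 × 1.111 × 312.6 × 0.9276 = 441.4
D / 441.4 = 63000 / 441.4 = 142.7
v = 142.7^(1/0.51) = 142.7^1.9608 = 16765 m/s

v ≈ 16.8 km/s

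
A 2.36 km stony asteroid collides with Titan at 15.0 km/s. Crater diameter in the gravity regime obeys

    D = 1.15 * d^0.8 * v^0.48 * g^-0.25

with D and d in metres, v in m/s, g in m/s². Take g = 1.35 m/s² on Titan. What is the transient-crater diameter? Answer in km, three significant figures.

In SI units: d = 2360 m, v = 15000 m/s.
d^0.8 = 2360^0.8 = 499.3
v^0.48 = 15000^0.48 = 101.0
g^-0.25 = 1.35^-0.25 = 0.9277
D = 1.15 × 499.3 × 101.0 × 0.9277 = 53801 m
   = 53.80 km

D ≈ 53.8 km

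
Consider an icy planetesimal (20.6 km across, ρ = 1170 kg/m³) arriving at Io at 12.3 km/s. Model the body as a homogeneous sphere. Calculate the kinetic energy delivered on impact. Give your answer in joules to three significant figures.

d = 20600 m; v = 12300 m/s.
Mass m = (π/6) ρ d³ = (π/6) × 1170 × (20600)³ = 5.355 × 10^15 kg
E = ½ m v² = 0.5 × 5.355 × 10^15 × (12300)² = 4.051 × 10^23 J

E ≈ 4.05 × 10^23 J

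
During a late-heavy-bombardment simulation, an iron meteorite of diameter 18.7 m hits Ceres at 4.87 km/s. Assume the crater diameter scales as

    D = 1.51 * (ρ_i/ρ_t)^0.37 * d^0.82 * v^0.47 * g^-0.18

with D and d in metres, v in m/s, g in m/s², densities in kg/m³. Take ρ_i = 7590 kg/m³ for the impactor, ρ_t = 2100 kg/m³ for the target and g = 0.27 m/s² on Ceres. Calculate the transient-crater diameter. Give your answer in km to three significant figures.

In SI units: v = 4870 m/s.
(ρ_i/ρ_t)^0.37 = (7590/2100)^0.37 = 1.609
d^0.82 = 18.7^0.82 = 11.04
v^0.47 = 4870^0.47 = 54.09
g^-0.18 = 0.27^-0.18 = 1.266
D = 1.51 × 1.609 × 11.04 × 54.09 × 1.266 = 1837 m
   = 1.837 km

D ≈ 1.84 km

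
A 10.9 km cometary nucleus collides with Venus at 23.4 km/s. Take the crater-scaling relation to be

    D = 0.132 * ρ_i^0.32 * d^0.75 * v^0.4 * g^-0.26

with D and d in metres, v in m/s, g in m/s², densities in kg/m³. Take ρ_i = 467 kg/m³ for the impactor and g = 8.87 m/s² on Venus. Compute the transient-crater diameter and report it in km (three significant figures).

D ≈ 31.9 km

In SI units: d = 10900 m, v = 23400 m/s.
ρ_i^0.32 = 467^0.32 = 7.148
d^0.75 = 10900^0.75 = 1067
v^0.4 = 23400^0.4 = 55.94
g^-0.26 = 8.87^-0.26 = 0.5669
D = 0.132 × 7.148 × 1067 × 55.94 × 0.5669 = 31927 m
   = 31.93 km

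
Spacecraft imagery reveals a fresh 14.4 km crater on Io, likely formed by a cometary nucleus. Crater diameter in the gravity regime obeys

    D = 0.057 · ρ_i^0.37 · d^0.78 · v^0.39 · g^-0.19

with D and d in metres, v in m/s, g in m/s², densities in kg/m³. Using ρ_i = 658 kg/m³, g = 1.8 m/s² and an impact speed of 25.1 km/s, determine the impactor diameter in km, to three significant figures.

Rearranging for d: d = [D / (0.057 · 658^0.37 · 25100^0.39 · 1.8^-0.19)]^(1/0.78).
D = 14400 m.
658^0.37 = 11.03
25100^0.39 = 51.98
1.8^-0.19 = 0.8943
Denominator = 0.057 × 11.03 × 51.98 × 0.8943 = 29.23
D / 29.23 = 14400 / 29.23 = 492.6
d = 492.6^(1/0.78) = 492.6^1.2821 = 2832 m

d ≈ 2.83 km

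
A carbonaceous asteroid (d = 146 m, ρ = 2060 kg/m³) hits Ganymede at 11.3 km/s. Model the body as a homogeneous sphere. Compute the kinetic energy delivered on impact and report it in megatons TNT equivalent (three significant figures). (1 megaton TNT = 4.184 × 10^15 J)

E ≈ 51.2 Mt TNT

v = 11300 m/s.
Mass m = (π/6) ρ d³ = (π/6) × 2060 × (146)³ = 3.357 × 10^9 kg
E = ½ m v² = 0.5 × 3.357 × 10^9 × (11300)² = 2.143 × 10^17 J
   = 2.143 × 10^17 / 4.184×10^15 = 51.22 Mt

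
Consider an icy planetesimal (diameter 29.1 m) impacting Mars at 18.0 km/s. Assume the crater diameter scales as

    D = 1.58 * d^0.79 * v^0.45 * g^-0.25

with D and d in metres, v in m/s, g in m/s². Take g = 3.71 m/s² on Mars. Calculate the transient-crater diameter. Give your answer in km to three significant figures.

D ≈ 1.34 km

In SI units: v = 18000 m/s.
d^0.79 = 29.1^0.79 = 14.34
v^0.45 = 18000^0.45 = 82.20
g^-0.25 = 3.71^-0.25 = 0.7205
D = 1.58 × 14.34 × 82.20 × 0.7205 = 1342 m
   = 1.342 km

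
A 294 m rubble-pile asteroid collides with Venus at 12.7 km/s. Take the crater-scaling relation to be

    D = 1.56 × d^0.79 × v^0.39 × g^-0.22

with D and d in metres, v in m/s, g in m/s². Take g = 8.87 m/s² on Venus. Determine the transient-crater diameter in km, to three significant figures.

In SI units: v = 12700 m/s.
d^0.79 = 294^0.79 = 89.12
v^0.39 = 12700^0.39 = 39.86
g^-0.22 = 8.87^-0.22 = 0.6187
D = 1.56 × 89.12 × 39.86 × 0.6187 = 3429 m
   = 3.429 km

D ≈ 3.43 km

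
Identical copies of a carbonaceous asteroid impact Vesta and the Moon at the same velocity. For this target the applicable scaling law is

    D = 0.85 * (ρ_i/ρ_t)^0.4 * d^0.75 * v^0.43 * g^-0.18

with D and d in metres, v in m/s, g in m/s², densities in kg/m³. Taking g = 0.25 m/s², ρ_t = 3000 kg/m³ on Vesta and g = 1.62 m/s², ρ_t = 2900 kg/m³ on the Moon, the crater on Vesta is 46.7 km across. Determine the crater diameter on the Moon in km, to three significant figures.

D ≈ 33.8 km

The impactor-only factors (d, v, ρ_i) cancel in the ratio, leaving D_Moon/D_Vesta = (g_Moon/g_Vesta)^-0.18 · (ρ_t,Vesta/ρ_t,Moon)^0.4.
(1.62/0.25)^-0.18 = 6.480^-0.18 = 0.7144
(3000/2900)^0.4 = 1.034^0.4 = 1.013
Ratio = 0.7144 × 1.013 = 0.7237
D_Moon = 0.7237 × 46.7 km = 33.8 km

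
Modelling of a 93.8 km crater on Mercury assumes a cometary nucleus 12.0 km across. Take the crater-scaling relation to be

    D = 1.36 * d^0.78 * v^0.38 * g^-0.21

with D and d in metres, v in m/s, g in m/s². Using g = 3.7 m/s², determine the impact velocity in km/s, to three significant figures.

Rearranging for v: v = [D / (1.36 · 12000^0.78 · 3.7^-0.21)]^(1/0.38).
D = 93800 m.
12000^0.78 = 1520
3.7^-0.21 = 0.7598
Denominator = 1.36 × 1520 × 0.7598 = 1571
D / 1571 = 93800 / 1571 = 59.71
v = 59.71^(1/0.38) = 59.71^2.6316 = 47190 m/s

v ≈ 47.2 km/s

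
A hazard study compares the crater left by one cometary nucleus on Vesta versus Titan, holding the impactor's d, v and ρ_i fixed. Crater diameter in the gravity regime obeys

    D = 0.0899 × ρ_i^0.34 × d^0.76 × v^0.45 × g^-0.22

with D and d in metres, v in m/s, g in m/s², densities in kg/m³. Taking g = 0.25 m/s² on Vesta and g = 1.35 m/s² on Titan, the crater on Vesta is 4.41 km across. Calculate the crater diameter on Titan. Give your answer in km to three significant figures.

D ≈ 3.04 km

All impactor-dependent factors cancel in the ratio, leaving D_Titan/D_Vesta = (g_Titan/g_Vesta)^-0.22.
(1.35/0.25)^-0.22 = 5.400^-0.22 = 0.6900
D_Titan = 0.6900 × 4.41 km = 3.04 km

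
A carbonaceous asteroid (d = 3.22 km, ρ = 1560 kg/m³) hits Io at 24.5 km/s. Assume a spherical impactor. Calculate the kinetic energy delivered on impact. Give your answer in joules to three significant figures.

d = 3220 m; v = 24500 m/s.
Mass m = (π/6) ρ d³ = (π/6) × 1560 × (3220)³ = 2.727 × 10^13 kg
E = ½ m v² = 0.5 × 2.727 × 10^13 × (24500)² = 8.184 × 10^21 J

E ≈ 8.18 × 10^21 J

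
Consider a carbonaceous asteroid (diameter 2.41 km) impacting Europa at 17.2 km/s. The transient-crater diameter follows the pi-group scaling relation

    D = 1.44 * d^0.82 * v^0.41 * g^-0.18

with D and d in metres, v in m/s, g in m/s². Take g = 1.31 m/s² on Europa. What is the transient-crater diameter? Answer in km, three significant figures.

D ≈ 44.4 km

In SI units: d = 2410 m, v = 17200 m/s.
d^0.82 = 2410^0.82 = 593.3
v^0.41 = 17200^0.41 = 54.52
g^-0.18 = 1.31^-0.18 = 0.9526
D = 1.44 × 593.3 × 54.52 × 0.9526 = 44371 m
   = 44.37 km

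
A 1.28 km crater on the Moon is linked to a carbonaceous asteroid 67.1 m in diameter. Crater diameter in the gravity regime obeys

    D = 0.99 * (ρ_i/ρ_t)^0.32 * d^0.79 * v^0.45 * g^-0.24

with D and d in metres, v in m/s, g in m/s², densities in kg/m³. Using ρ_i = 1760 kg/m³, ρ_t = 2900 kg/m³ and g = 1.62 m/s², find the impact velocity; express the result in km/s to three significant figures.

Rearranging for v: v = [D / (0.99 · (1760/2900)^0.32 · 67.1^0.79 · 1.62^-0.24)]^(1/0.45).
D = 1280 m.
(1760/2900)^0.32 = 0.8523
67.1^0.79 = 27.74
1.62^-0.24 = 0.8907
Denominator = 0.99 × 0.8523 × 27.74 × 0.8907 = 20.85
D / 20.85 = 1280 / 20.85 = 61.39
v = 61.39^(1/0.45) = 61.39^2.2222 = 9408 m/s

v ≈ 9.41 km/s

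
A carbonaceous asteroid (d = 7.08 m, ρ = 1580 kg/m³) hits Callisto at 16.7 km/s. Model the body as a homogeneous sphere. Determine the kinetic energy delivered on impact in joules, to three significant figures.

E ≈ 4.09 × 10^13 J

v = 16700 m/s.
Mass m = (π/6) ρ d³ = (π/6) × 1580 × (7.08)³ = 2.936 × 10^5 kg
E = ½ m v² = 0.5 × 2.936 × 10^5 × (16700)² = 4.094 × 10^13 J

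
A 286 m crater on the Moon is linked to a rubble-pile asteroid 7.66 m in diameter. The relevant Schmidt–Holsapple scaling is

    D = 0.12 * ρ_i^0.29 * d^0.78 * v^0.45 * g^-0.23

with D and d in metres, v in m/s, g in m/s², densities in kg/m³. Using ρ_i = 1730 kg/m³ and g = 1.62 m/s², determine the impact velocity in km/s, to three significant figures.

v ≈ 9.83 km/s

Rearranging for v: v = [D / (0.12 · 1730^0.29 · 7.66^0.78 · 1.62^-0.23)]^(1/0.45).
1730^0.29 = 8.690
7.66^0.78 = 4.894
1.62^-0.23 = 0.8950
Denominator = 0.12 × 8.690 × 4.894 × 0.8950 = 4.568
D / 4.568 = 286 / 4.568 = 62.61
v = 62.61^(1/0.45) = 62.61^2.2222 = 9829 m/s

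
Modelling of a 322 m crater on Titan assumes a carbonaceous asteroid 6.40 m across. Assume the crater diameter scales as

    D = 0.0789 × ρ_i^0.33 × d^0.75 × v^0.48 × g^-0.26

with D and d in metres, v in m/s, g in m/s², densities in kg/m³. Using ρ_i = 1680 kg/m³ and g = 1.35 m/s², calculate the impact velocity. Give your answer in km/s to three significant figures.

v ≈ 13.1 km/s

Rearranging for v: v = [D / (0.0789 · 1680^0.33 · 6.4^0.75 · 1.35^-0.26)]^(1/0.48).
1680^0.33 = 11.60
6.4^0.75 = 4.024
1.35^-0.26 = 0.9249
Denominator = 0.0789 × 11.60 × 4.024 × 0.9249 = 3.406
D / 3.406 = 322 / 3.406 = 94.54
v = 94.54^(1/0.48) = 94.54^2.0833 = 13056 m/s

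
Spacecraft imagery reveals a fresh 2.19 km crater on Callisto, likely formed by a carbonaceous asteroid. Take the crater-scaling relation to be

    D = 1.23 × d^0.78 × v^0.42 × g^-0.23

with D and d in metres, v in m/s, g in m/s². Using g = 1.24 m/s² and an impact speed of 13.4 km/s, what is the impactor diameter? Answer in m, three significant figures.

Rearranging for d: d = [D / (1.23 · 13400^0.42 · 1.24^-0.23)]^(1/0.78).
D = 2190 m.
13400^0.42 = 54.12
1.24^-0.23 = 0.9517
Denominator = 1.23 × 54.12 × 0.9517 = 63.35
D / 63.35 = 2190 / 63.35 = 34.57
d = 34.57^(1/0.78) = 34.57^1.2821 = 93.92 m

d ≈ 93.9 m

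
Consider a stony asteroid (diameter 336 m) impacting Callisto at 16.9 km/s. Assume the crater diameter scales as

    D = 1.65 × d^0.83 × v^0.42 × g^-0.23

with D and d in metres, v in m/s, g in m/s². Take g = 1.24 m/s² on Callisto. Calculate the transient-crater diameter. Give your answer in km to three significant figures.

In SI units: v = 16900 m/s.
d^0.83 = 336^0.83 = 125.0
v^0.42 = 16900^0.42 = 59.66
g^-0.23 = 1.24^-0.23 = 0.9517
D = 1.65 × 125.0 × 59.66 × 0.9517 = 11711 m
   = 11.71 km

D ≈ 11.7 km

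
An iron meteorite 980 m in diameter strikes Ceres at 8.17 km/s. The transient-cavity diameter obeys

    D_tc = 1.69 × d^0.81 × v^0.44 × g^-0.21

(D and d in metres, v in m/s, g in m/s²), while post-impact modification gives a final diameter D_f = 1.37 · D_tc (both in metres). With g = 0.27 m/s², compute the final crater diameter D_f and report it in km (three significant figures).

v = 8170 m/s.
d^0.81 = 980^0.81 = 264.8
v^0.44 = 8170^0.44 = 52.65
g^-0.21 = 0.27^-0.21 = 1.316
D_tc = 1.69 × 264.8 × 52.65 × 1.316 = 31010 m
D_f = 1.37 × 31010 = 42484 m
     = 42.48 km

D_f ≈ 42.5 km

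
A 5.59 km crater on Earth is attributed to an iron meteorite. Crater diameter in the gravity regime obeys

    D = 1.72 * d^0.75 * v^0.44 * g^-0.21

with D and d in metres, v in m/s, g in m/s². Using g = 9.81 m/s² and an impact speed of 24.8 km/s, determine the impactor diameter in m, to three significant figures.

Rearranging for d: d = [D / (1.72 · 24800^0.44 · 9.81^-0.21)]^(1/0.75).
D = 5590 m.
24800^0.44 = 85.81
9.81^-0.21 = 0.6191
Denominator = 1.72 × 85.81 × 0.6191 = 91.37
D / 91.37 = 5590 / 91.37 = 61.18
d = 61.18^(1/0.75) = 61.18^1.3333 = 241.0 m

d ≈ 241 m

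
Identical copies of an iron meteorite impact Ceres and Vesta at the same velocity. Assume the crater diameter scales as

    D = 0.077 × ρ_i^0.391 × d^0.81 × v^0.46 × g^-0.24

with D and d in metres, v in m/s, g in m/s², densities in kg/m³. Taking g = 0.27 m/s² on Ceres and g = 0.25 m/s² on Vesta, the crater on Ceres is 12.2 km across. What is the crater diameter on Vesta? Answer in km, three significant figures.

All impactor-dependent factors cancel in the ratio, leaving D_Vesta/D_Ceres = (g_Vesta/g_Ceres)^-0.24.
(0.25/0.27)^-0.24 = 0.9259^-0.24 = 1.019
D_Vesta = 1.019 × 12.2 km = 12.4 km

D ≈ 12.4 km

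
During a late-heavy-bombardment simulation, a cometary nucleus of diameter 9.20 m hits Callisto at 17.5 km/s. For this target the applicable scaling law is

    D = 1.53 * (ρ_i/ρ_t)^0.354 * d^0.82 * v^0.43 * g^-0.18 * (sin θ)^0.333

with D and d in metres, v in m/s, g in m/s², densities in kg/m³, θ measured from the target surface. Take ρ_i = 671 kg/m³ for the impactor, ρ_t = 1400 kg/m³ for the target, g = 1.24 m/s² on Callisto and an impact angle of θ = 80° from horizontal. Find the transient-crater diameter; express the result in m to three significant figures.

In SI units: v = 17500 m/s.
(ρ_i/ρ_t)^0.354 = (671/1400)^0.354 = 0.7708
d^0.82 = 9.2^0.82 = 6.170
v^0.43 = 17500^0.43 = 66.76
g^-0.18 = 1.24^-0.18 = 0.9620
(sin 80°)^0.333 = 0.9848^0.333 = 0.9949
D = 1.53 × 0.7708 × 6.170 × 66.76 × 0.9620 × 0.9949 = 464.9 m

D ≈ 465 m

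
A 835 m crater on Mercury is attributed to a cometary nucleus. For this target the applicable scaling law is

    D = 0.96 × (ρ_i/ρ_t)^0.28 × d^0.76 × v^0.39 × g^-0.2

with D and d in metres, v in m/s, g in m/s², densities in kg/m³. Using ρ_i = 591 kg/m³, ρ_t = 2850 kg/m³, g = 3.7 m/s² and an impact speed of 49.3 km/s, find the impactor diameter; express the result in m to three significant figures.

d ≈ 72.6 m

Rearranging for d: d = [D / (0.96 · (591/2850)^0.28 · 49300^0.39 · 3.7^-0.2)]^(1/0.76).
(591/2850)^0.28 = 0.6437
49300^0.39 = 67.64
3.7^-0.2 = 0.7698
Denominator = 0.96 × 0.6437 × 67.64 × 0.7698 = 32.18
D / 32.18 = 835 / 32.18 = 25.95
d = 25.95^(1/0.76) = 25.95^1.3158 = 72.56 m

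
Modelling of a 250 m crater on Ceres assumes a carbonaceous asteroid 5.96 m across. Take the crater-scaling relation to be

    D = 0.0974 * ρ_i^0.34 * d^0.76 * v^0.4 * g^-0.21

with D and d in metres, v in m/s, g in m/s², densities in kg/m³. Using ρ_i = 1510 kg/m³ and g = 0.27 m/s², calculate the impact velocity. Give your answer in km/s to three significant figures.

v ≈ 11.2 km/s

Rearranging for v: v = [D / (0.0974 · 1510^0.34 · 5.96^0.76 · 0.27^-0.21)]^(1/0.4).
1510^0.34 = 12.05
5.96^0.76 = 3.883
0.27^-0.21 = 1.316
Denominator = 0.0974 × 12.05 × 3.883 × 1.316 = 5.997
D / 5.997 = 250 / 5.997 = 41.69
v = 41.69^(1/0.4) = 41.69^2.5 = 11222 m/s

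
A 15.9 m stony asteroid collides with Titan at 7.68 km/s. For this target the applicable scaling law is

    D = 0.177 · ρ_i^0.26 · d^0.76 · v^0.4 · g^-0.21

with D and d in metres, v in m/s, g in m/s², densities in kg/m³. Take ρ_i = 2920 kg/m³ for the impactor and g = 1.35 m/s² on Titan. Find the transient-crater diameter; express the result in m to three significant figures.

In SI units: v = 7680 m/s.
ρ_i^0.26 = 2920^0.26 = 7.962
d^0.76 = 15.9^0.76 = 8.186
v^0.4 = 7680^0.4 = 35.82
g^-0.21 = 1.35^-0.21 = 0.9389
D = 0.177 × 7.962 × 8.186 × 35.82 × 0.9389 = 388.0 m

D ≈ 388 m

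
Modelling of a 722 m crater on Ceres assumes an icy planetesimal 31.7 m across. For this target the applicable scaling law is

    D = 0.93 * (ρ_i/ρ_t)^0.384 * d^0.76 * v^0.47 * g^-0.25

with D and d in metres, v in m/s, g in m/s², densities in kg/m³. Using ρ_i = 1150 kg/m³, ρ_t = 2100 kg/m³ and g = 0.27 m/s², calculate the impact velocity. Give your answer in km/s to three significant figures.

Rearranging for v: v = [D / (0.93 · (1150/2100)^0.384 · 31.7^0.76 · 0.27^-0.25)]^(1/0.47).
(1150/2100)^0.384 = 0.7936
31.7^0.76 = 13.83
0.27^-0.25 = 1.387
Denominator = 0.93 × 0.7936 × 13.83 × 1.387 = 14.16
D / 14.16 = 722 / 14.16 = 50.99
v = 50.99^(1/0.47) = 50.99^2.1277 = 4296 m/s

v ≈ 4.30 km/s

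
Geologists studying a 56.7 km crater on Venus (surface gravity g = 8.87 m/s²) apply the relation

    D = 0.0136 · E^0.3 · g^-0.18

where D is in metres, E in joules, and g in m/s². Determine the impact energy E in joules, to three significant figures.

E ≈ 4.32 × 10^22 J

Rearranging: E = [D / (0.0136 · g^-0.18)]^(1/0.3).
D = 56700 m.
g^-0.18 = 8.87^-0.18 = 0.6751
D / (0.0136 × 0.6751) = 56700 / (9.181 × 10^-3) = 6.176 × 10^6
E = (6.176 × 10^6)^3.3333 = 4.320 × 10^22 J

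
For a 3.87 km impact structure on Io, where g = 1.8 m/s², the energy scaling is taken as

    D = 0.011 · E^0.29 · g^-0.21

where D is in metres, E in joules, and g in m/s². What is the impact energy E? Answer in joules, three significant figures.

E ≈ 2.04 × 10^19 J

Rearranging: E = [D / (0.011 · g^-0.21)]^(1/0.29).
D = 3870 m.
g^-0.21 = 1.8^-0.21 = 0.8839
D / (0.011 × 0.8839) = 3870 / (9.723 × 10^-3) = 3.980 × 10^5
E = (3.980 × 10^5)^3.4483 = 2.042 × 10^19 J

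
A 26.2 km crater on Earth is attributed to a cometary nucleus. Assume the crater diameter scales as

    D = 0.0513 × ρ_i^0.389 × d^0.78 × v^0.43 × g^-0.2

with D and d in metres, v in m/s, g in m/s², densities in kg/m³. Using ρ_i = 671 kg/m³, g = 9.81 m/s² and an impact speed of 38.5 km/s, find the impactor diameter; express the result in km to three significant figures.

Rearranging for d: d = [D / (0.0513 · 671^0.389 · 38500^0.43 · 9.81^-0.2)]^(1/0.78).
D = 26200 m.
671^0.389 = 12.58
38500^0.43 = 93.70
9.81^-0.2 = 0.6334
Denominator = 0.0513 × 12.58 × 93.70 × 0.6334 = 38.30
D / 38.30 = 26200 / 38.30 = 684.1
d = 684.1^(1/0.78) = 684.1^1.2821 = 4314 m

d ≈ 4.31 km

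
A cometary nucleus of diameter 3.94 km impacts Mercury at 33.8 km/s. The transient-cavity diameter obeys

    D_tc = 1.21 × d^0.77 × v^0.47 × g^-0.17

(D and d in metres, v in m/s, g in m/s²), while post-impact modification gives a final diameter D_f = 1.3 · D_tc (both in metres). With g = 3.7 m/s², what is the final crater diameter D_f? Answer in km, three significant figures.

D_f ≈ 99.4 km

In SI: d = 3940 m, v = 33800 m/s.
d^0.77 = 3940^0.77 = 586.9
v^0.47 = 33800^0.47 = 134.5
g^-0.17 = 3.7^-0.17 = 0.8006
D_tc = 1.21 × 586.9 × 134.5 × 0.8006 = 76470 m
D_f = 1.3 × 76470 = 99411 m
     = 99.41 km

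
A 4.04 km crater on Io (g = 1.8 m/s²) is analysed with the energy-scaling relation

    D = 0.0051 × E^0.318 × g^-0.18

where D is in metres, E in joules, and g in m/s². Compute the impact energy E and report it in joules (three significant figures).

E ≈ 4.95 × 10^18 J

Rearranging: E = [D / (0.0051 · g^-0.18)]^(1/0.318).
D = 4040 m.
g^-0.18 = 1.8^-0.18 = 0.8996
D / (0.0051 × 0.8996) = 4040 / (4.588 × 10^-3) = 8.806 × 10^5
E = (8.806 × 10^5)^3.1447 = 4.949 × 10^18 J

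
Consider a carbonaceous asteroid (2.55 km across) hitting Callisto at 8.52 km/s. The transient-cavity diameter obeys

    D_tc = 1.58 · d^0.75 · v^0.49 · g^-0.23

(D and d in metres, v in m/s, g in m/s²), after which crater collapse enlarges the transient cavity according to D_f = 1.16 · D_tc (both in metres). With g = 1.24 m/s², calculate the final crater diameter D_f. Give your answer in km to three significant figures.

D_f ≈ 52.8 km

In SI: d = 2550 m, v = 8520 m/s.
d^0.75 = 2550^0.75 = 358.8
v^0.49 = 8520^0.49 = 84.32
g^-0.23 = 1.24^-0.23 = 0.9517
D_tc = 1.58 × 358.8 × 84.32 × 0.9517 = 45490 m
D_f = 1.16 × 45490 = 52768 m
     = 52.77 km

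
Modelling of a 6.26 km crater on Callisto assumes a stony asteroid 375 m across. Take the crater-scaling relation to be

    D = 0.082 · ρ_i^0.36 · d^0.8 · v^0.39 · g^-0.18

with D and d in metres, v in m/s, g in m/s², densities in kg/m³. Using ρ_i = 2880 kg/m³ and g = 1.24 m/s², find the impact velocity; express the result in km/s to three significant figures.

Rearranging for v: v = [D / (0.082 · 2880^0.36 · 375^0.8 · 1.24^-0.18)]^(1/0.39).
D = 6260 m.
2880^0.36 = 17.59
375^0.8 = 114.6
1.24^-0.18 = 0.9620
Denominator = 0.082 × 17.59 × 114.6 × 0.9620 = 159.0
D / 159.0 = 6260 / 159.0 = 39.37
v = 39.37^(1/0.39) = 39.37^2.5641 = 12307 m/s

v ≈ 12.3 km/s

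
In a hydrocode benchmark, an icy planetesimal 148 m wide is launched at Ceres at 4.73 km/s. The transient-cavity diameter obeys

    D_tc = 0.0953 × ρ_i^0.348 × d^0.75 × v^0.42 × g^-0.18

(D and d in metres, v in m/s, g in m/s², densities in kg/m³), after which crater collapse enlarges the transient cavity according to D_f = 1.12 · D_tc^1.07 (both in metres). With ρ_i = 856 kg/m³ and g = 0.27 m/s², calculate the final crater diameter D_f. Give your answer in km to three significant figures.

v = 4730 m/s.
ρ_i^0.348 = 856^0.348 = 10.48
d^0.75 = 148^0.75 = 42.43
v^0.42 = 4730^0.42 = 34.95
g^-0.18 = 0.27^-0.18 = 1.266
D_tc = 0.0953 × 10.48 × 42.43 × 34.95 × 1.266 = 1875 m
D_f = 1.12 × (1875)^1.07 = 3559 m
     = 3.559 km

D_f ≈ 3.56 km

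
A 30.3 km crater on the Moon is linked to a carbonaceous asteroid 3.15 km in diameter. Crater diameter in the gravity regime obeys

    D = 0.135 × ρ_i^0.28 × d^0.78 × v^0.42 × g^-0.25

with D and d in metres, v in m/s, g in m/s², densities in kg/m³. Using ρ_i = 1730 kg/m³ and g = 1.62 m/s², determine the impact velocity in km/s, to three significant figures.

v ≈ 16.2 km/s

Rearranging for v: v = [D / (0.135 · 1730^0.28 · 3150^0.78 · 1.62^-0.25)]^(1/0.42).
D = 30300 m.
1730^0.28 = 8.066
3150^0.78 = 535.4
1.62^-0.25 = 0.8864
Denominator = 0.135 × 8.066 × 535.4 × 0.8864 = 516.8
D / 516.8 = 30300 / 516.8 = 58.63
v = 58.63^(1/0.42) = 58.63^2.381 = 16214 m/s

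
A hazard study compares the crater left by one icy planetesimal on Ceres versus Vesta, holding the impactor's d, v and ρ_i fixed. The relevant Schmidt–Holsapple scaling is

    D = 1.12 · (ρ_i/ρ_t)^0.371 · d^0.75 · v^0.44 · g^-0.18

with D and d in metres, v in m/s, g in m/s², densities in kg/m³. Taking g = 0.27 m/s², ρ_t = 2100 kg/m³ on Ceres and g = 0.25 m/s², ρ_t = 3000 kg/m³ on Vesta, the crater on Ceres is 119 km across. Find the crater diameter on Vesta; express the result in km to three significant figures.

The impactor-only factors (d, v, ρ_i) cancel in the ratio, leaving D_Vesta/D_Ceres = (g_Vesta/g_Ceres)^-0.18 · (ρ_t,Ceres/ρ_t,Vesta)^0.371.
(0.25/0.27)^-0.18 = 0.9259^-0.18 = 1.014
(2100/3000)^0.371 = 0.7000^0.371 = 0.8761
Ratio = 1.014 × 0.8761 = 0.8884
D_Vesta = 0.8884 × 119 km = 106 km

D ≈ 106 km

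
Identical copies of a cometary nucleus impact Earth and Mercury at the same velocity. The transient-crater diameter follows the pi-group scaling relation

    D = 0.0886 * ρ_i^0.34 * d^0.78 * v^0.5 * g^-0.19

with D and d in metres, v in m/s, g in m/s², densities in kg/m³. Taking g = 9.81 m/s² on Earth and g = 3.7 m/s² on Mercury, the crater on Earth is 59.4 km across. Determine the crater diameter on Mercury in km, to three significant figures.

All impactor-dependent factors cancel in the ratio, leaving D_Mercury/D_Earth = (g_Mercury/g_Earth)^-0.19.
(3.7/9.81)^-0.19 = 0.3772^-0.19 = 1.204
D_Mercury = 1.204 × 59.4 km = 71.5 km

D ≈ 71.5 km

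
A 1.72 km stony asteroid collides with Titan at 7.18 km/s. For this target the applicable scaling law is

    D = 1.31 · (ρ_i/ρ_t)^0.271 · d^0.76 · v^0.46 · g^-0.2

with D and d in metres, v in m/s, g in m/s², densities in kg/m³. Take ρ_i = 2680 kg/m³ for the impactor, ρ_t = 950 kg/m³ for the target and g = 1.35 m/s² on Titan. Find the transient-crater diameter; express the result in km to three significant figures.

D ≈ 27.9 km

In SI units: d = 1720 m, v = 7180 m/s.
(ρ_i/ρ_t)^0.271 = (2680/950)^0.271 = 1.325
d^0.76 = 1720^0.76 = 287.7
v^0.46 = 7180^0.46 = 59.40
g^-0.2 = 1.35^-0.2 = 0.9417
D = 1.31 × 1.325 × 287.7 × 59.40 × 0.9417 = 27934 m
   = 27.93 km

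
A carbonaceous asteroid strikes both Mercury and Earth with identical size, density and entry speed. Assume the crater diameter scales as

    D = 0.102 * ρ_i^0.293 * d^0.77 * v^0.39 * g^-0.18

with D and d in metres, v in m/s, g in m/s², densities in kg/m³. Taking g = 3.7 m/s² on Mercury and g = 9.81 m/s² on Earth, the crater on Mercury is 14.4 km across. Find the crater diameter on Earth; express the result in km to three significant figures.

All impactor-dependent factors cancel in the ratio, leaving D_Earth/D_Mercury = (g_Earth/g_Mercury)^-0.18.
(9.81/3.7)^-0.18 = 2.651^-0.18 = 0.8390
D_Earth = 0.8390 × 14.4 km = 12.1 km

D ≈ 12.1 km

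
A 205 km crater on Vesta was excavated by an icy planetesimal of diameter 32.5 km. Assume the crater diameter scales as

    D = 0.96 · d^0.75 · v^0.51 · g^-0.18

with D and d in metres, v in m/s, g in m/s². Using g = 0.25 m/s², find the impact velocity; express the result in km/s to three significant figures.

v ≈ 4.00 km/s

Rearranging for v: v = [D / (0.96 · 32500^0.75 · 0.25^-0.18)]^(1/0.51).
D = 205000 m.
32500^0.75 = 2421
0.25^-0.18 = 1.283
Denominator = 0.96 × 2421 × 1.283 = 2982
D / 2982 = 205000 / 2982 = 68.75
v = 68.75^(1/0.51) = 68.75^1.9608 = 4004 m/s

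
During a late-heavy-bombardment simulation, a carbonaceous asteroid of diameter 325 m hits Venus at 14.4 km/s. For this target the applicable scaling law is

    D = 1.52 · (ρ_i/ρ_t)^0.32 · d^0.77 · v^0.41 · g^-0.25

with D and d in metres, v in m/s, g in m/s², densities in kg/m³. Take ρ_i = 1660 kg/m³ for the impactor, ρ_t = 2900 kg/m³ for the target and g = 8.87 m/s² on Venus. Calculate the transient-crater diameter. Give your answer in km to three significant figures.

In SI units: v = 14400 m/s.
(ρ_i/ρ_t)^0.32 = (1660/2900)^0.32 = 0.8365
d^0.77 = 325^0.77 = 85.93
v^0.41 = 14400^0.41 = 50.69
g^-0.25 = 8.87^-0.25 = 0.5795
D = 1.52 × 0.8365 × 85.93 × 50.69 × 0.5795 = 3209 m
   = 3.209 km

D ≈ 3.21 km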